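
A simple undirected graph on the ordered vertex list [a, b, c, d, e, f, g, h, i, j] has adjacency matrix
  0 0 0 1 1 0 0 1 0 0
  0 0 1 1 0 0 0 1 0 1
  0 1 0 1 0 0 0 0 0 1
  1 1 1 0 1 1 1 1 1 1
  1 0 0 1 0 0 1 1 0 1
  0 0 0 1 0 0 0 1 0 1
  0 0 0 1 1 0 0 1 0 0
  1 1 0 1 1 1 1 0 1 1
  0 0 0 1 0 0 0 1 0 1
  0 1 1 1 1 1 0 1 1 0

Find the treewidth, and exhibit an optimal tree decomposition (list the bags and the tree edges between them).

Each bag holds 4 vertices, so the decomposition has width 3, which upper-bounds the treewidth. For the lower bound, the 4 vertices {d, e, g, h} are pairwise adjacent, and any tree decomposition puts a clique entirely inside one bag — forcing width ≥ 3. Combining the bounds, tw(G) = 3.

Treewidth 3.
Bags: B1 = {d, e, h, j}  B2 = {b, d, h, j}  B3 = {a, d, e, h}  B4 = {b, c, d, j}  B5 = {d, h, i, j}  B6 = {d, f, h, j}  B7 = {d, e, g, h}
Tree: B1–B2, B1–B3, B2–B4, B1–B5, B2–B6, B3–B7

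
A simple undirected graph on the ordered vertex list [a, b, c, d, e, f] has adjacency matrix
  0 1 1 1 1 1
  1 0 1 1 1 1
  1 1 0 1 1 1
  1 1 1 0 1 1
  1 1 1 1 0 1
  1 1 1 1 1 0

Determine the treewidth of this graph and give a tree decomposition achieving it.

Treewidth 5.
One optimal decomposition is:
Bags: B1 = {a, b, c, d, e, f}
Tree: (single bag)

A single bag containing all 6 vertices is trivially a valid decomposition of width 5. On the other hand G contains the 6-clique {a, b, c, d, e, f}. A clique must lie in a single bag of any decomposition, so no decomposition can have width below 5. The upper and lower bounds meet at 5, so that is the treewidth.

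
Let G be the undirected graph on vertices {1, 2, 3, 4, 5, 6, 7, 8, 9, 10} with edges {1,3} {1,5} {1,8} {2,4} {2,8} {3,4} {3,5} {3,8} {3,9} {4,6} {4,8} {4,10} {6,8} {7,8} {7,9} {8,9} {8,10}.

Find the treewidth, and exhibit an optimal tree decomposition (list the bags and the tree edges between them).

Treewidth 2.
One optimal decomposition is:
Bags: B1 = {1, 3, 8}  B2 = {3, 4, 8}  B3 = {3, 8, 9}  B4 = {2, 4, 8}  B5 = {4, 8, 10}  B6 = {7, 8, 9}  B7 = {4, 6, 8}  B8 = {1, 3, 5}
Tree: B1–B2, B2–B3, B2–B4, B4–B5, B3–B6, B4–B7, B1–B8

Each bag holds 3 vertices, so the decomposition has width 2, which upper-bounds the treewidth. Conversely, {1, 3, 8} is a clique of size 3, and the vertices of any clique must share a bag in every tree decomposition; so some bag has ≥ 3 vertices and tw(G) ≥ 2. Therefore the treewidth is 2.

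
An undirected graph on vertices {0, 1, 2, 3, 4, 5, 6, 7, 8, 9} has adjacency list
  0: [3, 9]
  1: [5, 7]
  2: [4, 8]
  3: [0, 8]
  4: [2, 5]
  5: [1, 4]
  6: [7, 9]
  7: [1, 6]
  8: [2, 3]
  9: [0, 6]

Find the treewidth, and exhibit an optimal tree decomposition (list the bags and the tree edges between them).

Treewidth 2.
Bags: B1 = {1, 4, 5}  B2 = {1, 2, 4}  B3 = {1, 2, 8}  B4 = {1, 3, 8}  B5 = {0, 1, 3}  B6 = {0, 1, 9}  B7 = {1, 6, 9}  B8 = {1, 6, 7}
Tree: B1–B2, B2–B3, B3–B4, B4–B5, B5–B6, B6–B7, B7–B8

The largest bag has 3 vertices, giving width 2; this decomposition certifies tw(G) ≤ 2. For the lower bound, G contains the cycle 1–5–4–2–8–3–0–9–6–7–1, so G is not a forest; only forests have treewidth ≤ 1, hence tw(G) ≥ 2. Combining the bounds, tw(G) = 2.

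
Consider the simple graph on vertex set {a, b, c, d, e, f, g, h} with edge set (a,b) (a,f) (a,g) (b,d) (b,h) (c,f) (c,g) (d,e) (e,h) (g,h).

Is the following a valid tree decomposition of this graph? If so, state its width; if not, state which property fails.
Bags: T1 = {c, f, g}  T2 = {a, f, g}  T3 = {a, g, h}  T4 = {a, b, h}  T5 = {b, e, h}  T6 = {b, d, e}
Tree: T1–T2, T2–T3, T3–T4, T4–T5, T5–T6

Vertex coverage: the bags together contain {a, b, c, d, e, f, g, h}, the full vertex set. Edge coverage: each edge of G has both endpoints in at least one bag. Running intersection: for every vertex, the bags containing it form a connected subtree. All three properties hold, so this is a valid tree decomposition of width max|bag| − 1 = 2, and hence tw(G) ≤ 2.

Yes; width 2.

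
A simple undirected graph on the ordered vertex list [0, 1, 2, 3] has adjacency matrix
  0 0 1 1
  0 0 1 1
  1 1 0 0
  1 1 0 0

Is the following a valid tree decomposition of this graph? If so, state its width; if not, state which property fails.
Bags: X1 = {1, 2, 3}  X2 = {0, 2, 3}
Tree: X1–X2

Yes; width 2.

Vertex coverage: the bags together contain {0, 1, 2, 3}, the full vertex set. Edge coverage: each edge of G has both endpoints in at least one bag. Running intersection: for every vertex, the bags containing it form a connected subtree. All three properties hold, so this is a valid tree decomposition of width max|bag| − 1 = 2, and hence tw(G) ≤ 2.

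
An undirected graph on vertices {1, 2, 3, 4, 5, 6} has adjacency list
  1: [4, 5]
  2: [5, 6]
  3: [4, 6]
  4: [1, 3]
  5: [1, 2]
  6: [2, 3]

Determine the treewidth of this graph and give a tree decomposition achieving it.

Every bag has size at most 3, so the width is 3 − 1 = 2 and tw(G) ≤ 2. For the lower bound, G contains the cycle 2–6–3–4–1–5–2, so G is not a forest; only forests have treewidth ≤ 1, hence tw(G) ≥ 2. Combining the bounds, tw(G) = 2.

Treewidth 2.
One such decomposition:
Bags: B1 = {2, 3, 6}  B2 = {2, 3, 4}  B3 = {1, 2, 4}  B4 = {1, 2, 5}
Tree: B1–B2, B2–B3, B3–B4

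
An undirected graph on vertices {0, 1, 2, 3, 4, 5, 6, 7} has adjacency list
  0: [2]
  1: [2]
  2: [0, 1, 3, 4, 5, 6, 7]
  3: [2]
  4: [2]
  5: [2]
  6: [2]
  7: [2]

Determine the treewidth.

A width-1 tree decomposition is:
Bags: B1 = {2, 4}  B2 = {2, 7}  B3 = {2, 3}  B4 = {2, 5}  B5 = {0, 2}  B6 = {2, 6}  B7 = {1, 2}
Tree: B1–B2, B2–B3, B2–B4, B2–B5, B4–B6, B2–B7
Each bag holds 2 vertices, so the decomposition has width 1, which upper-bounds the treewidth. Since G has at least one edge (e.g. 2–4), it is not an edgeless graph, so tw(G) ≥ 1. The upper and lower bounds meet at 1, so that is the treewidth.

1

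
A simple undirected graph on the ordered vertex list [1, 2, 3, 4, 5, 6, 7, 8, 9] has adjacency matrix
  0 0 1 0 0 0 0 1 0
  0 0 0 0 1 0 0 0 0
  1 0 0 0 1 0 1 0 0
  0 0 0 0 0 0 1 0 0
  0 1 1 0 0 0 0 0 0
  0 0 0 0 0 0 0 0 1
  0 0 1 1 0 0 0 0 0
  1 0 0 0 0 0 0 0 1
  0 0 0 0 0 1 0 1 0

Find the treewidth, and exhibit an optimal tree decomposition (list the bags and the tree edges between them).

Treewidth 1.
One such decomposition:
Bags: B1 = {3, 5}  B2 = {3, 7}  B3 = {4, 7}  B4 = {2, 5}  B5 = {1, 3}  B6 = {1, 8}  B7 = {8, 9}  B8 = {6, 9}
Tree: B1–B2, B2–B3, B1–B4, B1–B5, B5–B6, B6–B7, B7–B8

Each bag holds 2 vertices, so the decomposition has width 1, which upper-bounds the treewidth. Any graph with an edge has treewidth ≥ 1, and G has the edge 5–3. Combining the bounds, tw(G) = 1.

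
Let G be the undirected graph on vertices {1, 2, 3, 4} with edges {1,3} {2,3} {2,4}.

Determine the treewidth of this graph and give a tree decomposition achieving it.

Every bag has size at most 2, so the width is 2 − 1 = 1 and tw(G) ≤ 1. Any graph with an edge has treewidth ≥ 1, and G has the edge 4–2. Hence tw(G) = 1 exactly.

Treewidth 1.
Bags: B1 = {2, 4}  B2 = {2, 3}  B3 = {1, 3}
Tree: B1–B2, B2–B3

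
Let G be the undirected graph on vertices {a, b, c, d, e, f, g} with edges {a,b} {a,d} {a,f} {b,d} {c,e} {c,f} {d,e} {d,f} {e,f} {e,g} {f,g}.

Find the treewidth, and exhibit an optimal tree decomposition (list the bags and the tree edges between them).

Treewidth 2.
Bags: B1 = {d, e, f}  B2 = {a, d, f}  B3 = {a, b, d}  B4 = {e, f, g}  B5 = {c, e, f}
Tree: B1–B2, B2–B3, B1–B4, B4–B5

Every bag has size at most 3, so the width is 3 − 1 = 2 and tw(G) ≤ 2. For the lower bound, the 3 vertices {d, e, f} are pairwise adjacent, and any tree decomposition puts a clique entirely inside one bag — forcing width ≥ 2. Combining the bounds, tw(G) = 2.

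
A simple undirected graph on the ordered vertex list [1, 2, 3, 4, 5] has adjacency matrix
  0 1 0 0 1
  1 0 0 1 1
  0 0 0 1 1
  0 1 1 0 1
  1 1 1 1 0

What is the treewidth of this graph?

A width-2 tree decomposition is:
Bags: B1 = {1, 2, 5}  B2 = {2, 4, 5}  B3 = {3, 4, 5}
Tree: B1–B2, B2–B3
The largest bag has 3 vertices, giving width 2; this decomposition certifies tw(G) ≤ 2. Conversely, {1, 2, 5} is a clique of size 3, and the vertices of any clique must share a bag in every tree decomposition; so some bag has ≥ 3 vertices and tw(G) ≥ 2. Combining the bounds, tw(G) = 2.

2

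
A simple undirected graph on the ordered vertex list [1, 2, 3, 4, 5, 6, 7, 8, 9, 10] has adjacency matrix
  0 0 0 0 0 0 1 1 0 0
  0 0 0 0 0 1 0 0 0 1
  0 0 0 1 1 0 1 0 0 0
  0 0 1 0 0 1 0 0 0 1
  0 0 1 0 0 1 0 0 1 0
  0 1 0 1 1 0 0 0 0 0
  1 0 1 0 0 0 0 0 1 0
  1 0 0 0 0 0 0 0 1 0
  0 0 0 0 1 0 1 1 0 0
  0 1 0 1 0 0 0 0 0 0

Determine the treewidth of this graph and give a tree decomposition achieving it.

Each bag holds 3 vertices, so the decomposition has width 2, which upper-bounds the treewidth. Since 10–2–6–4–10 is a cycle in G, G is not acyclic. Forests are exactly the graphs of treewidth ≤ 1, so tw(G) ≥ 2. Hence tw(G) = 2 exactly.

Treewidth 2.
Bags: B1 = {2, 4, 10}  B2 = {2, 4, 6}  B3 = {3, 4, 6}  B4 = {3, 5, 6}  B5 = {3, 5, 7}  B6 = {5, 7, 9}  B7 = {1, 7, 9}  B8 = {1, 8, 9}
Tree: B1–B2, B2–B3, B3–B4, B4–B5, B5–B6, B6–B7, B7–B8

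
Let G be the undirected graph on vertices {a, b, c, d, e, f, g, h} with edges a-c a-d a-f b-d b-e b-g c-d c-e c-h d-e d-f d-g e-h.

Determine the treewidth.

2

A width-2 tree decomposition is:
Bags: B1 = {a, c, d}  B2 = {c, d, e}  B3 = {b, d, e}  B4 = {c, e, h}  B5 = {a, d, f}  B6 = {b, d, g}
Tree: B1–B2, B2–B3, B2–B4, B1–B5, B3–B6
Each bag holds 3 vertices, so the decomposition has width 2, which upper-bounds the treewidth. For the lower bound, the 3 vertices {a, c, d} are pairwise adjacent, and any tree decomposition puts a clique entirely inside one bag — forcing width ≥ 2. Therefore the treewidth is 2.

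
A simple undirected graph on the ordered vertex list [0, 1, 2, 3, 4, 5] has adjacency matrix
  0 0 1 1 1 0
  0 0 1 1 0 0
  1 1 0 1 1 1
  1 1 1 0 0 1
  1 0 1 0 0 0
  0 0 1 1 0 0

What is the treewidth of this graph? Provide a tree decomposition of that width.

Each bag holds 3 vertices, so the decomposition has width 2, which upper-bounds the treewidth. On the other hand G contains the 3-clique {0, 2, 3}. A clique must lie in a single bag of any decomposition, so no decomposition can have width below 2. The upper and lower bounds meet at 2, so that is the treewidth.

Treewidth 2.
One such decomposition:
Bags: B1 = {2, 3, 5}  B2 = {0, 2, 3}  B3 = {1, 2, 3}  B4 = {0, 2, 4}
Tree: B1–B2, B1–B3, B2–B4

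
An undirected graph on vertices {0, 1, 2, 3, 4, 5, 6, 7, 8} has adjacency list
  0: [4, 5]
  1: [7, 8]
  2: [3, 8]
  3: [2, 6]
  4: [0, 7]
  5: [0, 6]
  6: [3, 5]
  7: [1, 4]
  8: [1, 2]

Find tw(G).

2

A width-2 tree decomposition is:
Bags: B1 = {3, 5, 6}  B2 = {2, 3, 5}  B3 = {2, 5, 8}  B4 = {1, 5, 8}  B5 = {1, 5, 7}  B6 = {4, 5, 7}  B7 = {0, 4, 5}
Tree: B1–B2, B2–B3, B3–B4, B4–B5, B5–B6, B6–B7
Each bag holds 3 vertices, so the decomposition has width 2, which upper-bounds the treewidth. For the lower bound, G contains the cycle 5–6–3–2–8–1–7–4–0–5, so G is not a forest; only forests have treewidth ≤ 1, hence tw(G) ≥ 2. Hence tw(G) = 2 exactly.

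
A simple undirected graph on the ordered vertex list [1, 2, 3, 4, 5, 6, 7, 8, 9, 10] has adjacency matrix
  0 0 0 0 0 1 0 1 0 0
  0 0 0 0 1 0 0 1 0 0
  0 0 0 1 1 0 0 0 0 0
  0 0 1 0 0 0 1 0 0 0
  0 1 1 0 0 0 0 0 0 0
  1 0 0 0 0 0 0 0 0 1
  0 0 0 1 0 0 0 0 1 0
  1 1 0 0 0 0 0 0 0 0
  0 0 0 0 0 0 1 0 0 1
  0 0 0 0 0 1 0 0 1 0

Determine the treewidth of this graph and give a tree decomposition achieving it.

Treewidth 2.
Bags: B1 = {1, 6, 8}  B2 = {2, 6, 8}  B3 = {2, 5, 6}  B4 = {3, 5, 6}  B5 = {3, 4, 6}  B6 = {4, 6, 7}  B7 = {6, 7, 9}  B8 = {6, 9, 10}
Tree: B1–B2, B2–B3, B3–B4, B4–B5, B5–B6, B6–B7, B7–B8

Each bag holds 3 vertices, so the decomposition has width 2, which upper-bounds the treewidth. For the lower bound, G contains the cycle 6–1–8–2–5–3–4–7–9–10–6, so G is not a forest; only forests have treewidth ≤ 1, hence tw(G) ≥ 2. Combining the bounds, tw(G) = 2.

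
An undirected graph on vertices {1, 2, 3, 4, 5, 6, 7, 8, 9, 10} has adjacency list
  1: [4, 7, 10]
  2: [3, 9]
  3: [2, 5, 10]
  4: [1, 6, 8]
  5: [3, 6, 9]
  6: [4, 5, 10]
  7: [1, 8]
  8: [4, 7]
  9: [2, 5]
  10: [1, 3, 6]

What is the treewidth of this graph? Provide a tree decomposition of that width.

Every bag has size at most 3, so the width is 3 − 1 = 2 and tw(G) ≤ 2. The edges 9–2–3–5–9 form a cycle, so G is not a tree and its treewidth is at least 2. Therefore the treewidth is 2.

Treewidth 2.
Bags: B1 = {2, 5, 9}  B2 = {2, 3, 5}  B3 = {3, 5, 6}  B4 = {3, 6, 10}  B5 = {4, 6, 10}  B6 = {1, 4, 10}  B7 = {1, 4, 8}  B8 = {1, 7, 8}
Tree: B1–B2, B2–B3, B3–B4, B4–B5, B5–B6, B6–B7, B7–B8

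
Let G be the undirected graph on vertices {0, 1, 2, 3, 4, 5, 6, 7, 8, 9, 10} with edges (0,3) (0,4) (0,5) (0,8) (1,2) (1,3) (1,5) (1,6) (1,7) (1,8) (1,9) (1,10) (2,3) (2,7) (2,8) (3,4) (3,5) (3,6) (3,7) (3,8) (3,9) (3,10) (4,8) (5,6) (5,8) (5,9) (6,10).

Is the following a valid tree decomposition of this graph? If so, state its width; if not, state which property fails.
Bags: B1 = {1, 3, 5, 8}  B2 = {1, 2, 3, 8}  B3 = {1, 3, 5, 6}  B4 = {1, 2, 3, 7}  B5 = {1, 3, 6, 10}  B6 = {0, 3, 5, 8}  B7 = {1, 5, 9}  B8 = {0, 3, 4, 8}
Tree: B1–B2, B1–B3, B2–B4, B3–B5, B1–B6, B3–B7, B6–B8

A tree decomposition must satisfy three properties: every vertex lies in some bag; for every edge, both endpoints lie together in some bag; and for every vertex, the bags containing it form a connected subtree. Here edge (3,9) lies in no bag, so the decomposition is invalid.

No — edge (3,9) lies in no bag.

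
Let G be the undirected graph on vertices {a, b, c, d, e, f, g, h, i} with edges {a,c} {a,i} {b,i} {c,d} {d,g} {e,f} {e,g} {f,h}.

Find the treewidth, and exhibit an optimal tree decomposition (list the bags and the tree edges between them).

The largest bag has 2 vertices, giving width 1; this decomposition certifies tw(G) ≤ 1. Since G has at least one edge (e.g. h–f), it is not an edgeless graph, so tw(G) ≥ 1. The upper and lower bounds meet at 1, so that is the treewidth.

Treewidth 1.
One such decomposition:
Bags: B1 = {f, h}  B2 = {e, f}  B3 = {e, g}  B4 = {d, g}  B5 = {c, d}  B6 = {a, c}  B7 = {a, i}  B8 = {b, i}
Tree: B1–B2, B2–B3, B3–B4, B4–B5, B5–B6, B6–B7, B7–B8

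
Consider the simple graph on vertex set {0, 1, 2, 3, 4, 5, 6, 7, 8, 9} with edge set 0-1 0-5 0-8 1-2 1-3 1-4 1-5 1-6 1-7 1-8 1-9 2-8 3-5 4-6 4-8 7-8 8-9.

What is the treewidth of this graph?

2

A width-2 tree decomposition is:
Bags: B1 = {1, 2, 8}  B2 = {1, 4, 8}  B3 = {1, 7, 8}  B4 = {0, 1, 8}  B5 = {1, 8, 9}  B6 = {0, 1, 5}  B7 = {1, 3, 5}  B8 = {1, 4, 6}
Tree: B1–B2, B2–B3, B2–B4, B2–B5, B4–B6, B6–B7, B2–B8
Each bag holds 3 vertices, so the decomposition has width 2, which upper-bounds the treewidth. For the lower bound, the 3 vertices {0, 1, 8} are pairwise adjacent, and any tree decomposition puts a clique entirely inside one bag — forcing width ≥ 2. The upper and lower bounds meet at 2, so that is the treewidth.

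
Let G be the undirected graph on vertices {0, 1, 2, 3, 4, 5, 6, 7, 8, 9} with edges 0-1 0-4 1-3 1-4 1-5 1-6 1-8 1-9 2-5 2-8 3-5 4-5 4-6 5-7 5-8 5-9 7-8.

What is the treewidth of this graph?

2

A width-2 tree decomposition is:
Bags: B1 = {1, 4, 6}  B2 = {1, 4, 5}  B3 = {1, 3, 5}  B4 = {1, 5, 9}  B5 = {1, 5, 8}  B6 = {0, 1, 4}  B7 = {2, 5, 8}  B8 = {5, 7, 8}
Tree: B1–B2, B2–B3, B3–B4, B4–B5, B2–B6, B5–B7, B5–B8
Each bag holds 3 vertices, so the decomposition has width 2, which upper-bounds the treewidth. Conversely, {0, 1, 4} is a clique of size 3, and the vertices of any clique must share a bag in every tree decomposition; so some bag has ≥ 3 vertices and tw(G) ≥ 2. The upper and lower bounds meet at 2, so that is the treewidth.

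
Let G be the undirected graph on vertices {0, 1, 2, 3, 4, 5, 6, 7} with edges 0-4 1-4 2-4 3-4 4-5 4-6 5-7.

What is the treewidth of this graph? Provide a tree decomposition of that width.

Every bag has size at most 2, so the width is 2 − 1 = 1 and tw(G) ≤ 1. Any graph with an edge has treewidth ≥ 1, and G has the edge 4–3. Therefore the treewidth is 1.

Treewidth 1.
One such decomposition:
Bags: B1 = {3, 4}  B2 = {1, 4}  B3 = {4, 5}  B4 = {2, 4}  B5 = {5, 7}  B6 = {0, 4}  B7 = {4, 6}
Tree: B1–B2, B1–B3, B1–B4, B3–B5, B4–B6, B6–B7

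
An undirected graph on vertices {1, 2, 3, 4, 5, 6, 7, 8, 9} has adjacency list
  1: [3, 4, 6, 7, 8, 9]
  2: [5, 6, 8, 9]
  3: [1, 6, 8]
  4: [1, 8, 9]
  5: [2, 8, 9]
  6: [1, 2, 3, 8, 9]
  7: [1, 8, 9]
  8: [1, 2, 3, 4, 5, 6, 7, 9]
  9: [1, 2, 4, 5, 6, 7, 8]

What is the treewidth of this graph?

3

A width-3 tree decomposition is:
Bags: B1 = {2, 5, 8, 9}  B2 = {2, 6, 8, 9}  B3 = {1, 6, 8, 9}  B4 = {1, 4, 8, 9}  B5 = {1, 7, 8, 9}  B6 = {1, 3, 6, 8}
Tree: B1–B2, B2–B3, B3–B4, B3–B5, B3–B6
The largest bag has 4 vertices, giving width 3; this decomposition certifies tw(G) ≤ 3. Conversely, {1, 4, 8, 9} is a clique of size 4, and the vertices of any clique must share a bag in every tree decomposition; so some bag has ≥ 4 vertices and tw(G) ≥ 3. Hence tw(G) = 3 exactly.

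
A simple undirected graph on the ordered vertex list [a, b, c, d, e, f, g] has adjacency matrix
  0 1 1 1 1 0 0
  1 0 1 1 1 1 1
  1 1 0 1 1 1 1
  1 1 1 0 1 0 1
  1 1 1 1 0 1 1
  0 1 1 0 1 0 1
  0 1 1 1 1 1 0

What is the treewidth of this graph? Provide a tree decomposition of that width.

Treewidth 4.
One such decomposition:
Bags: B1 = {b, c, e, f, g}  B2 = {b, c, d, e, g}  B3 = {a, b, c, d, e}
Tree: B1–B2, B2–B3

The largest bag has 5 vertices, giving width 4; this decomposition certifies tw(G) ≤ 4. Conversely, {b, c, d, e, g} is a clique of size 5, and the vertices of any clique must share a bag in every tree decomposition; so some bag has ≥ 5 vertices and tw(G) ≥ 4. Combining the bounds, tw(G) = 4.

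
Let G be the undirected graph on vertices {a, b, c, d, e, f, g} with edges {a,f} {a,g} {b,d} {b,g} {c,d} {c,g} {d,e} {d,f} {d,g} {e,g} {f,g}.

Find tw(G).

2

A width-2 tree decomposition is:
Bags: B1 = {d, f, g}  B2 = {c, d, g}  B3 = {d, e, g}  B4 = {a, f, g}  B5 = {b, d, g}
Tree: B1–B2, B1–B3, B1–B4, B2–B5
Each bag holds 3 vertices, so the decomposition has width 2, which upper-bounds the treewidth. For the lower bound, the 3 vertices {d, e, g} are pairwise adjacent, and any tree decomposition puts a clique entirely inside one bag — forcing width ≥ 2. The upper and lower bounds meet at 2, so that is the treewidth.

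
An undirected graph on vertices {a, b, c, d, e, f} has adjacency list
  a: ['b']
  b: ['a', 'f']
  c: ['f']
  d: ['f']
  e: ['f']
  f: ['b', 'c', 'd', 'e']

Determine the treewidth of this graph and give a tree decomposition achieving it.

Each bag holds 2 vertices, so the decomposition has width 1, which upper-bounds the treewidth. Any graph with an edge has treewidth ≥ 1, and G has the edge f–c. Combining the bounds, tw(G) = 1.

Treewidth 1.
Bags: B1 = {c, f}  B2 = {e, f}  B3 = {b, f}  B4 = {d, f}  B5 = {a, b}
Tree: B1–B2, B1–B3, B1–B4, B3–B5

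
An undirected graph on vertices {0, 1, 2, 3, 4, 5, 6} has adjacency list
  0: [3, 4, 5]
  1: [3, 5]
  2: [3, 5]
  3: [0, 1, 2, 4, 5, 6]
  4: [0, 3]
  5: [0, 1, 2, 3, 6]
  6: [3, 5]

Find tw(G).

2

A width-2 tree decomposition is:
Bags: B1 = {1, 3, 5}  B2 = {2, 3, 5}  B3 = {0, 3, 5}  B4 = {0, 3, 4}  B5 = {3, 5, 6}
Tree: B1–B2, B1–B3, B3–B4, B3–B5
Each bag holds 3 vertices, so the decomposition has width 2, which upper-bounds the treewidth. For the lower bound, the 3 vertices {0, 3, 4} are pairwise adjacent, and any tree decomposition puts a clique entirely inside one bag — forcing width ≥ 2. Combining the bounds, tw(G) = 2.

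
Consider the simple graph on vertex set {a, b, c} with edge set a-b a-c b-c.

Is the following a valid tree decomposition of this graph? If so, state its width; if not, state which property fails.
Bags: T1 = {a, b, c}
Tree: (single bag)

Yes; width 2.

Every vertex of G appears in some bag (union = {a, b, c}); every edge is covered by a bag; and for each vertex v the set of bags containing v is connected in the bag tree. The decomposition is therefore valid. The largest bag has 3 vertices, so the width is 2.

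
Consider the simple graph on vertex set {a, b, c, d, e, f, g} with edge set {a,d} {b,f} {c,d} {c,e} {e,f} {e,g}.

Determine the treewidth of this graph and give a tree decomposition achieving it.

Treewidth 1.
One such decomposition:
Bags: B1 = {e, f}  B2 = {c, e}  B3 = {c, d}  B4 = {a, d}  B5 = {e, g}  B6 = {b, f}
Tree: B1–B2, B2–B3, B3–B4, B2–B5, B1–B6

The largest bag has 2 vertices, giving width 1; this decomposition certifies tw(G) ≤ 1. G has an edge, so its treewidth is at least 1. The upper and lower bounds meet at 1, so that is the treewidth.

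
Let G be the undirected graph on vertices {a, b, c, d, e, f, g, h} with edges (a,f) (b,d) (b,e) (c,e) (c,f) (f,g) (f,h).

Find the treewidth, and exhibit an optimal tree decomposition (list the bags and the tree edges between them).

Each bag holds 2 vertices, so the decomposition has width 1, which upper-bounds the treewidth. Since G has at least one edge (e.g. f–c), it is not an edgeless graph, so tw(G) ≥ 1. Combining the bounds, tw(G) = 1.

Treewidth 1.
One such decomposition:
Bags: B1 = {c, f}  B2 = {c, e}  B3 = {b, e}  B4 = {b, d}  B5 = {a, f}  B6 = {f, h}  B7 = {f, g}
Tree: B1–B2, B2–B3, B3–B4, B1–B5, B1–B6, B5–B7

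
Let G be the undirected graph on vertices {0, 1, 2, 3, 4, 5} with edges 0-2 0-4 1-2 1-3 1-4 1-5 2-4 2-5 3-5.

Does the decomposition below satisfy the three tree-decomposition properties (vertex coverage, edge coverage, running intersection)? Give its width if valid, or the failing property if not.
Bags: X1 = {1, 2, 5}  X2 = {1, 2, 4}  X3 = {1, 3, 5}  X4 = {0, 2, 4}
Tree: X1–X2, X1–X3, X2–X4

Yes; width 2.

Every vertex of G appears in some bag (union = {0, 1, 2, 3, 4, 5}); every edge is covered by a bag; and for each vertex v the set of bags containing v is connected in the bag tree. The decomposition is therefore valid. The largest bag has 3 vertices, so the width is 2.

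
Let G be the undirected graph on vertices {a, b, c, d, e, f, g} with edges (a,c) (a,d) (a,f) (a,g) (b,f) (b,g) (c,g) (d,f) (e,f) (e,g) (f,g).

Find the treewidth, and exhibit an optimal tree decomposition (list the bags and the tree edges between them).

Treewidth 2.
Bags: B1 = {b, f, g}  B2 = {a, f, g}  B3 = {a, d, f}  B4 = {e, f, g}  B5 = {a, c, g}
Tree: B1–B2, B2–B3, B1–B4, B2–B5

Every bag has size at most 3, so the width is 3 − 1 = 2 and tw(G) ≤ 2. Conversely, {a, c, g} is a clique of size 3, and the vertices of any clique must share a bag in every tree decomposition; so some bag has ≥ 3 vertices and tw(G) ≥ 2. Combining the bounds, tw(G) = 2.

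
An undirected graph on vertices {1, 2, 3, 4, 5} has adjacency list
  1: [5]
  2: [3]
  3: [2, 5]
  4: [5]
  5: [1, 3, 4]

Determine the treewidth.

A width-1 tree decomposition is:
Bags: B1 = {3, 5}  B2 = {1, 5}  B3 = {2, 3}  B4 = {4, 5}
Tree: B1–B2, B1–B3, B2–B4
Each bag holds 2 vertices, so the decomposition has width 1, which upper-bounds the treewidth. Any graph with an edge has treewidth ≥ 1, and G has the edge 3–5. Combining the bounds, tw(G) = 1.

1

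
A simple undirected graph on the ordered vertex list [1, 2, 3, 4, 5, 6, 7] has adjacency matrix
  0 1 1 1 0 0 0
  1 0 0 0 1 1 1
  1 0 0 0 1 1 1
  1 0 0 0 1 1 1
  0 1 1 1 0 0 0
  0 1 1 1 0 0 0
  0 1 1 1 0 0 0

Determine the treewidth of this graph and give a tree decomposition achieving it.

Treewidth 3.
Bags: B1 = {2, 3, 4, 6}  B2 = {1, 2, 3, 4}  B3 = {2, 3, 4, 7}  B4 = {2, 3, 4, 5}
Tree: B1–B2, B2–B3, B3–B4

Every bag has size at most 4, so the width is 4 − 1 = 3 and tw(G) ≤ 3. For the lower bound: the 4 vertex sets {4,6}, {1,2}, {3}, {7} are disjoint, each induces a connected subgraph, and every pair is joined by at least one edge of G. Contracting each set to a single vertex therefore yields K_{4} as a minor, and since treewidth is minor-monotone, tw(G) ≥ tw(K_{4}) = 3. Therefore the treewidth is 3.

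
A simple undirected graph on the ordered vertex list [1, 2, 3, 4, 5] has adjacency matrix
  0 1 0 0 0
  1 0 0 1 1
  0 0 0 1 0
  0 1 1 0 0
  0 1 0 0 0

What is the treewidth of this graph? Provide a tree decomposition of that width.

Treewidth 1.
One such decomposition:
Bags: B1 = {2, 5}  B2 = {2, 4}  B3 = {3, 4}  B4 = {1, 2}
Tree: B1–B2, B2–B3, B2–B4

The largest bag has 2 vertices, giving width 1; this decomposition certifies tw(G) ≤ 1. Any graph with an edge has treewidth ≥ 1, and G has the edge 5–2. Hence tw(G) = 1 exactly.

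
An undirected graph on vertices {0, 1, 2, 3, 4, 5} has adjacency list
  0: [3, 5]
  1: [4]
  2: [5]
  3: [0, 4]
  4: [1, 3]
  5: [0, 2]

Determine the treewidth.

A width-1 tree decomposition is:
Bags: B1 = {1, 4}  B2 = {3, 4}  B3 = {0, 3}  B4 = {0, 5}  B5 = {2, 5}
Tree: B1–B2, B2–B3, B3–B4, B4–B5
The largest bag has 2 vertices, giving width 1; this decomposition certifies tw(G) ≤ 1. Any graph with an edge has treewidth ≥ 1, and G has the edge 1–4. The upper and lower bounds meet at 1, so that is the treewidth.

1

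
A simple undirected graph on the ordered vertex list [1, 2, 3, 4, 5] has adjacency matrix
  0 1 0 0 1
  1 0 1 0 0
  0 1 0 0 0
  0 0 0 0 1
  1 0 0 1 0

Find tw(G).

A width-1 tree decomposition is:
Bags: B1 = {1, 5}  B2 = {1, 2}  B3 = {2, 3}  B4 = {4, 5}
Tree: B1–B2, B2–B3, B1–B4
The largest bag has 2 vertices, giving width 1; this decomposition certifies tw(G) ≤ 1. Any graph with an edge has treewidth ≥ 1, and G has the edge 1–5. Therefore the treewidth is 1.

1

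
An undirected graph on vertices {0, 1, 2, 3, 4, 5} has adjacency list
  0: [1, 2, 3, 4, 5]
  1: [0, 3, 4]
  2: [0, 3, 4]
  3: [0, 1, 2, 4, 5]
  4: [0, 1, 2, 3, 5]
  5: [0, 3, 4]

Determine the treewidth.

A width-3 tree decomposition is:
Bags: B1 = {0, 3, 4, 5}  B2 = {0, 2, 3, 4}  B3 = {0, 1, 3, 4}
Tree: B1–B2, B2–B3
Each bag holds 4 vertices, so the decomposition has width 3, which upper-bounds the treewidth. For the lower bound, the 4 vertices {0, 1, 3, 4} are pairwise adjacent, and any tree decomposition puts a clique entirely inside one bag — forcing width ≥ 3. Hence tw(G) = 3 exactly.

3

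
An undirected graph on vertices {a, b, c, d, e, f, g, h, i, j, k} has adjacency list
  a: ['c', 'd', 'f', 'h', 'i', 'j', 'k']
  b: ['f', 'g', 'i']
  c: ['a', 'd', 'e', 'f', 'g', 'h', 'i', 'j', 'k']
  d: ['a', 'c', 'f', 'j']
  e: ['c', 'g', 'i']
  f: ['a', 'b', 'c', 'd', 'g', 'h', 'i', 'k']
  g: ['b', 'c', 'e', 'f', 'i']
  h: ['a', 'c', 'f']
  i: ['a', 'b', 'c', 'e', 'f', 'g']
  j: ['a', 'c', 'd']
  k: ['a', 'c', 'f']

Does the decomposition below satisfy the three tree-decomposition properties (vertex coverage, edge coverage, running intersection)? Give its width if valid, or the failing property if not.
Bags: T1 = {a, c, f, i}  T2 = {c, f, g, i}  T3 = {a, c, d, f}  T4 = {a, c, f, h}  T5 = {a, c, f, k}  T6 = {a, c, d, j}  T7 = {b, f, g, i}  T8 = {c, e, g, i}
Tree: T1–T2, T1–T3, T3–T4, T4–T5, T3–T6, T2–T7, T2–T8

Yes; width 3.

Vertex coverage: the bags together contain {a, b, c, d, e, f, g, h, i, j, k}, the full vertex set. Edge coverage: each edge of G has both endpoints in at least one bag. Running intersection: for every vertex, the bags containing it form a connected subtree. All three properties hold, so this is a valid tree decomposition of width max|bag| − 1 = 3, and hence tw(G) ≤ 3.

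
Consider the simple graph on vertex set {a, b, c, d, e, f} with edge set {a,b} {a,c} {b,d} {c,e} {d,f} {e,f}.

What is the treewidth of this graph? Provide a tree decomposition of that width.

Treewidth 2.
Bags: B1 = {d, e, f}  B2 = {b, d, e}  B3 = {a, b, e}  B4 = {a, c, e}
Tree: B1–B2, B2–B3, B3–B4

Each bag holds 3 vertices, so the decomposition has width 2, which upper-bounds the treewidth. For the lower bound, G contains the cycle e–f–d–b–a–c–e, so G is not a forest; only forests have treewidth ≤ 1, hence tw(G) ≥ 2. Combining the bounds, tw(G) = 2.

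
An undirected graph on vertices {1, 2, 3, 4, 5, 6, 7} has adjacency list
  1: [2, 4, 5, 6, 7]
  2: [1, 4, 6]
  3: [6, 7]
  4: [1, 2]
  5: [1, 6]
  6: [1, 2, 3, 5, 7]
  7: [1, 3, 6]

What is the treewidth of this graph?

A width-2 tree decomposition is:
Bags: B1 = {1, 6, 7}  B2 = {1, 2, 6}  B3 = {3, 6, 7}  B4 = {1, 5, 6}  B5 = {1, 2, 4}
Tree: B1–B2, B1–B3, B1–B4, B2–B5
Each bag holds 3 vertices, so the decomposition has width 2, which upper-bounds the treewidth. Conversely, {1, 2, 4} is a clique of size 3, and the vertices of any clique must share a bag in every tree decomposition; so some bag has ≥ 3 vertices and tw(G) ≥ 2. Combining the bounds, tw(G) = 2.

2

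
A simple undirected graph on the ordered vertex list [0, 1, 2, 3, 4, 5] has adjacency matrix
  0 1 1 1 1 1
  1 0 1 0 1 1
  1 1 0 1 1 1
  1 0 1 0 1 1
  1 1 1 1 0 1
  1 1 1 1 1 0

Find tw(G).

4

A width-4 tree decomposition is:
Bags: B1 = {0, 2, 3, 4, 5}  B2 = {0, 1, 2, 4, 5}
Tree: B1–B2
Each bag holds 5 vertices, so the decomposition has width 4, which upper-bounds the treewidth. For the lower bound, the 5 vertices {0, 1, 2, 4, 5} are pairwise adjacent, and any tree decomposition puts a clique entirely inside one bag — forcing width ≥ 4. Combining the bounds, tw(G) = 4.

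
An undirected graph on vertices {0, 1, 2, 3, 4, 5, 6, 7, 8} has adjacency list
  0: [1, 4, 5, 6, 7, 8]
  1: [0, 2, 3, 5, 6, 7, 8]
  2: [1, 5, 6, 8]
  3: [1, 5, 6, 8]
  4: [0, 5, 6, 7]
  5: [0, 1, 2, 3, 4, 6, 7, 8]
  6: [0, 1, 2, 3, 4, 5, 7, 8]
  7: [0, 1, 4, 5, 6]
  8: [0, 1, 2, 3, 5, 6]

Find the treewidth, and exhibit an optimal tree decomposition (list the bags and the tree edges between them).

Treewidth 4.
Bags: B1 = {0, 1, 5, 6, 7}  B2 = {0, 1, 5, 6, 8}  B3 = {1, 2, 5, 6, 8}  B4 = {1, 3, 5, 6, 8}  B5 = {0, 4, 5, 6, 7}
Tree: B1–B2, B2–B3, B2–B4, B1–B5

Each bag holds 5 vertices, so the decomposition has width 4, which upper-bounds the treewidth. On the other hand G contains the 5-clique {0, 1, 5, 6, 8}. A clique must lie in a single bag of any decomposition, so no decomposition can have width below 4. Therefore the treewidth is 4.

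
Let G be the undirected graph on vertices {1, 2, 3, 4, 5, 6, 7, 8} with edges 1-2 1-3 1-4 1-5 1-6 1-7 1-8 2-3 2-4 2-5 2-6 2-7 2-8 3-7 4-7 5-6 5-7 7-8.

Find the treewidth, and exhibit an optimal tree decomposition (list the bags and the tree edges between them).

Treewidth 3.
One optimal decomposition is:
Bags: B1 = {1, 2, 5, 7}  B2 = {1, 2, 5, 6}  B3 = {1, 2, 3, 7}  B4 = {1, 2, 4, 7}  B5 = {1, 2, 7, 8}
Tree: B1–B2, B1–B3, B1–B4, B3–B5

Every bag has size at most 4, so the width is 4 − 1 = 3 and tw(G) ≤ 3. For the lower bound, the 4 vertices {1, 2, 5, 6} are pairwise adjacent, and any tree decomposition puts a clique entirely inside one bag — forcing width ≥ 3. The upper and lower bounds meet at 3, so that is the treewidth.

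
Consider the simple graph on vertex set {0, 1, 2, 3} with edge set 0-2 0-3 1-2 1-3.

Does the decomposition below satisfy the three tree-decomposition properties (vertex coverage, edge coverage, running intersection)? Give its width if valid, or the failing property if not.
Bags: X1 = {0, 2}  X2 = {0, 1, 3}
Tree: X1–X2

No — edge (1,2) lies in no bag.

A tree decomposition must satisfy three properties: every vertex lies in some bag; for every edge, both endpoints lie together in some bag; and for every vertex, the bags containing it form a connected subtree. Here edge (1,2) lies in no bag, so the decomposition is invalid.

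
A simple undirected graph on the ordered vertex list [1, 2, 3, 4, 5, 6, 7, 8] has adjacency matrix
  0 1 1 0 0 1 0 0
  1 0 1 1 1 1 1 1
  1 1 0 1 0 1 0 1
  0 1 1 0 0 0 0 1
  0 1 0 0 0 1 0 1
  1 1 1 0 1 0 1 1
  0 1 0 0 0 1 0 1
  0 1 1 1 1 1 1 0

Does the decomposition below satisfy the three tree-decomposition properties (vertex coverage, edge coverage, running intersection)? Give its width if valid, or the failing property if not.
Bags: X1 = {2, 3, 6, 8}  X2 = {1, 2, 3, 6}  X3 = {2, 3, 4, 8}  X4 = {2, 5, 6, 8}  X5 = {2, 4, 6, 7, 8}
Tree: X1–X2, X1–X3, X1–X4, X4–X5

No — bags containing vertex 4 are not connected in the tree.

A tree decomposition must satisfy three properties: every vertex lies in some bag; for every edge, both endpoints lie together in some bag; and for every vertex, the bags containing it form a connected subtree. Here bags containing vertex 4 are not connected in the tree, so the decomposition is invalid.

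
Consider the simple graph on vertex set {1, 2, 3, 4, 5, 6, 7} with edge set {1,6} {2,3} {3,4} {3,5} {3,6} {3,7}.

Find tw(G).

1

A width-1 tree decomposition is:
Bags: B1 = {3, 6}  B2 = {3, 4}  B3 = {2, 3}  B4 = {3, 5}  B5 = {3, 7}  B6 = {1, 6}
Tree: B1–B2, B2–B3, B3–B4, B3–B5, B1–B6
The largest bag has 2 vertices, giving width 1; this decomposition certifies tw(G) ≤ 1. Any graph with an edge has treewidth ≥ 1, and G has the edge 3–6. The upper and lower bounds meet at 1, so that is the treewidth.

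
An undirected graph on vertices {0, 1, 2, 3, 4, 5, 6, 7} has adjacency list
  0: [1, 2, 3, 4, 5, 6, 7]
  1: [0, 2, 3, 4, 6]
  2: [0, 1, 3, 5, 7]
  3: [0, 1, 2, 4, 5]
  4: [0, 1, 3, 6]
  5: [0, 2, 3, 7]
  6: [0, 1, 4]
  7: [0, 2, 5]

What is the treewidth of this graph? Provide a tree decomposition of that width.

Treewidth 3.
One optimal decomposition is:
Bags: B1 = {0, 2, 5, 7}  B2 = {0, 2, 3, 5}  B3 = {0, 1, 2, 3}  B4 = {0, 1, 3, 4}  B5 = {0, 1, 4, 6}
Tree: B1–B2, B2–B3, B3–B4, B4–B5

Every bag has size at most 4, so the width is 4 − 1 = 3 and tw(G) ≤ 3. For the lower bound, the 4 vertices {0, 1, 2, 3} are pairwise adjacent, and any tree decomposition puts a clique entirely inside one bag — forcing width ≥ 3. Therefore the treewidth is 3.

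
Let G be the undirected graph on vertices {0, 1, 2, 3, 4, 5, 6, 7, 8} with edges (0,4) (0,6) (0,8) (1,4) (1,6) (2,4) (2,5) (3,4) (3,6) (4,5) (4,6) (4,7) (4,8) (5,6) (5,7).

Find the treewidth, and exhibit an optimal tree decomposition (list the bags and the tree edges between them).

Treewidth 2.
Bags: B1 = {3, 4, 6}  B2 = {0, 4, 6}  B3 = {4, 5, 6}  B4 = {0, 4, 8}  B5 = {2, 4, 5}  B6 = {4, 5, 7}  B7 = {1, 4, 6}
Tree: B1–B2, B1–B3, B2–B4, B3–B5, B3–B6, B1–B7

Each bag holds 3 vertices, so the decomposition has width 2, which upper-bounds the treewidth. For the lower bound, the 3 vertices {0, 4, 8} are pairwise adjacent, and any tree decomposition puts a clique entirely inside one bag — forcing width ≥ 2. The upper and lower bounds meet at 2, so that is the treewidth.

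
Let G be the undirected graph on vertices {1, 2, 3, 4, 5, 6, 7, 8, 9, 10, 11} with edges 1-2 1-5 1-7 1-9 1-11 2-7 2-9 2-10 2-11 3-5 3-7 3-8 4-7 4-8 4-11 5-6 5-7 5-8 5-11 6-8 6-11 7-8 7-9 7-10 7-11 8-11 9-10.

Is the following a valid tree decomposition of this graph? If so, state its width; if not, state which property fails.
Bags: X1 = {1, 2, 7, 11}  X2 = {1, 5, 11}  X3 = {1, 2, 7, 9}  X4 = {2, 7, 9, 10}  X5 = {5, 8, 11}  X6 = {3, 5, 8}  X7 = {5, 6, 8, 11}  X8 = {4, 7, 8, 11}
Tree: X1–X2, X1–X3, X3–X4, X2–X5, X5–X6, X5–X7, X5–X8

A tree decomposition must satisfy three properties: every vertex lies in some bag; for every edge, both endpoints lie together in some bag; and for every vertex, the bags containing it form a connected subtree. Here edge (7,5) lies in no bag, so the decomposition is invalid.

No — edge (7,5) lies in no bag.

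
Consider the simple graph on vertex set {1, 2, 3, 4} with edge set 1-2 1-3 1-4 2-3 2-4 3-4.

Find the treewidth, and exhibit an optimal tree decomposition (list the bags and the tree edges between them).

With just one bag of size 4, the width is 4 − 1 = 3, so tw(G) ≤ 3. Conversely, {1, 2, 3, 4} is a clique of size 4, and the vertices of any clique must share a bag in every tree decomposition; so some bag has ≥ 4 vertices and tw(G) ≥ 3. Combining the bounds, tw(G) = 3.

Treewidth 3.
One optimal decomposition is:
Bags: B1 = {1, 2, 3, 4}
Tree: (single bag)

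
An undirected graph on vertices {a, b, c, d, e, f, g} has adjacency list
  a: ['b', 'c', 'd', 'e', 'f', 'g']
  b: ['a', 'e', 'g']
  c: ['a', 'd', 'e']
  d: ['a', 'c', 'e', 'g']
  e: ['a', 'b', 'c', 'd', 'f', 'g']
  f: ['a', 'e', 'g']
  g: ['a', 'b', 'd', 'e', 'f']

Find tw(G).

3

A width-3 tree decomposition is:
Bags: B1 = {a, b, e, g}  B2 = {a, e, f, g}  B3 = {a, d, e, g}  B4 = {a, c, d, e}
Tree: B1–B2, B1–B3, B3–B4
The largest bag has 4 vertices, giving width 3; this decomposition certifies tw(G) ≤ 3. On the other hand G contains the 4-clique {a, d, e, g}. A clique must lie in a single bag of any decomposition, so no decomposition can have width below 3. Combining the bounds, tw(G) = 3.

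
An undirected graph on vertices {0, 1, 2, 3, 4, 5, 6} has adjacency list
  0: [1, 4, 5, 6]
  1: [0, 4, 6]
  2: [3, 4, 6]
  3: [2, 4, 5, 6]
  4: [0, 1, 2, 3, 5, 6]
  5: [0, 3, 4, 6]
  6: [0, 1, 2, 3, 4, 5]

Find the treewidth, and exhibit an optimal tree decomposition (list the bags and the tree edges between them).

The largest bag has 4 vertices, giving width 3; this decomposition certifies tw(G) ≤ 3. Conversely, {0, 1, 4, 6} is a clique of size 4, and the vertices of any clique must share a bag in every tree decomposition; so some bag has ≥ 4 vertices and tw(G) ≥ 3. Therefore the treewidth is 3.

Treewidth 3.
Bags: B1 = {3, 4, 5, 6}  B2 = {0, 4, 5, 6}  B3 = {0, 1, 4, 6}  B4 = {2, 3, 4, 6}
Tree: B1–B2, B2–B3, B1–B4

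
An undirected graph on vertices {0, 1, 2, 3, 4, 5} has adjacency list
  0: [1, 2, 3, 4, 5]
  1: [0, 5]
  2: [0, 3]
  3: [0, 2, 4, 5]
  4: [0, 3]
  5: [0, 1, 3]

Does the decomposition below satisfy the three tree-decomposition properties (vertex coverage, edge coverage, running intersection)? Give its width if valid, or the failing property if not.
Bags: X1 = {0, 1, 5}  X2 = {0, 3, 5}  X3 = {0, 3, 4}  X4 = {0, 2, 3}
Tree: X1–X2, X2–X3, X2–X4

Vertex coverage: the bags together contain {0, 1, 2, 3, 4, 5}, the full vertex set. Edge coverage: each edge of G has both endpoints in at least one bag. Running intersection: for every vertex, the bags containing it form a connected subtree. All three properties hold, so this is a valid tree decomposition of width max|bag| − 1 = 2, and hence tw(G) ≤ 2.

Yes; width 2.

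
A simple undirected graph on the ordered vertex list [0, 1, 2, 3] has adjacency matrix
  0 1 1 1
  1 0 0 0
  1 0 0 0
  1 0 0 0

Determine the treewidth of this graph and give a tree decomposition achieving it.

Treewidth 1.
One such decomposition:
Bags: B1 = {0, 3}  B2 = {0, 1}  B3 = {0, 2}
Tree: B1–B2, B2–B3

The largest bag has 2 vertices, giving width 1; this decomposition certifies tw(G) ≤ 1. Any graph with an edge has treewidth ≥ 1, and G has the edge 3–0. Combining the bounds, tw(G) = 1.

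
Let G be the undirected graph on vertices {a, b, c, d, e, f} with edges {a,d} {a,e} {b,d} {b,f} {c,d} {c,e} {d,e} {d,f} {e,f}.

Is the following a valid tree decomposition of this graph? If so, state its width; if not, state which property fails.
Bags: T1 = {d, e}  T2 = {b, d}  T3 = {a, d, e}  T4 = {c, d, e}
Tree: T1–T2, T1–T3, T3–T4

No — vertex f appears in no bag.

A tree decomposition must satisfy three properties: every vertex lies in some bag; for every edge, both endpoints lie together in some bag; and for every vertex, the bags containing it form a connected subtree. Here vertex f appears in no bag, so the decomposition is invalid.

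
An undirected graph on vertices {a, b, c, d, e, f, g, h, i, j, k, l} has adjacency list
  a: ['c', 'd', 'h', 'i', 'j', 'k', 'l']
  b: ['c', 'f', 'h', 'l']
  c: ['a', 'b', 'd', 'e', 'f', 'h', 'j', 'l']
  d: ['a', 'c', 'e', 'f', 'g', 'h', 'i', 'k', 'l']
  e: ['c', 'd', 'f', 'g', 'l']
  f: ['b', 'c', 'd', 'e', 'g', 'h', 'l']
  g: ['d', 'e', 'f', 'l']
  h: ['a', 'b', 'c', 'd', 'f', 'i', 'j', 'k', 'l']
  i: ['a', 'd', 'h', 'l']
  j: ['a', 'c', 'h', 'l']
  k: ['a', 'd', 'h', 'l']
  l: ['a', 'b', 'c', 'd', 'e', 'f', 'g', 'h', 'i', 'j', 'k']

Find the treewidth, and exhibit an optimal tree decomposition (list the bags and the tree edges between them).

Each bag holds 5 vertices, so the decomposition has width 4, which upper-bounds the treewidth. Conversely, {d, e, f, g, l} is a clique of size 5, and the vertices of any clique must share a bag in every tree decomposition; so some bag has ≥ 5 vertices and tw(G) ≥ 4. Hence tw(G) = 4 exactly.

Treewidth 4.
One optimal decomposition is:
Bags: B1 = {a, c, d, h, l}  B2 = {a, d, h, k, l}  B3 = {c, d, f, h, l}  B4 = {a, c, h, j, l}  B5 = {b, c, f, h, l}  B6 = {a, d, h, i, l}  B7 = {c, d, e, f, l}  B8 = {d, e, f, g, l}
Tree: B1–B2, B1–B3, B1–B4, B3–B5, B1–B6, B3–B7, B7–B8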